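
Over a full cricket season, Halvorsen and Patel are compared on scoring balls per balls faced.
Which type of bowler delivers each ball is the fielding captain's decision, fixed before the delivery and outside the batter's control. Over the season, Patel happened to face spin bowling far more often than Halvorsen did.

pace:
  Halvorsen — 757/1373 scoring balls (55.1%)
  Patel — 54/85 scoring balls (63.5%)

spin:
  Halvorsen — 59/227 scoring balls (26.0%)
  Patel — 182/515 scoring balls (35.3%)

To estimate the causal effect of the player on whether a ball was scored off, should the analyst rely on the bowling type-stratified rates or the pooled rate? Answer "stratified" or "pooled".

stratified

Patel is higher inside every bowling type stratum but Halvorsen is higher in aggregate. Whether to stratify depends on how bowling type relates to the player.
Since bowling type is a pre-existing factor (not a product of the player) and it affects the outcome on its own, it is a confounder. The stratified rates, not the pooled rate, identify the causal effect.
Within each level — pace: 55.1% vs 63.5%; spin: 26.0% vs 35.3% — Patel is higher every time.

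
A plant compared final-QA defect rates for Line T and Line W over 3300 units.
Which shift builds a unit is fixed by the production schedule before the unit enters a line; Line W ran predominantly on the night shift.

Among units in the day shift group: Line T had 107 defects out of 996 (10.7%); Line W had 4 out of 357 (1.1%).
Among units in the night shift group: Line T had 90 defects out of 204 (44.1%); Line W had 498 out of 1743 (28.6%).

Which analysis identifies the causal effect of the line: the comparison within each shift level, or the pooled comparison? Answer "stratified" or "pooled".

stratified

The shift-specific comparison favours Line W throughout, but the pooled figures favour Line T. The question is whether to condition on shift.
Shift differs across lines for reasons unrelated to any effect of the line itself, and it separately predicts the outcome — a classic confounder. We must compare within shift levels.
Within each level — day shift: 10.7% vs 1.1%; night shift: 44.1% vs 28.6% — Line W is lower every time.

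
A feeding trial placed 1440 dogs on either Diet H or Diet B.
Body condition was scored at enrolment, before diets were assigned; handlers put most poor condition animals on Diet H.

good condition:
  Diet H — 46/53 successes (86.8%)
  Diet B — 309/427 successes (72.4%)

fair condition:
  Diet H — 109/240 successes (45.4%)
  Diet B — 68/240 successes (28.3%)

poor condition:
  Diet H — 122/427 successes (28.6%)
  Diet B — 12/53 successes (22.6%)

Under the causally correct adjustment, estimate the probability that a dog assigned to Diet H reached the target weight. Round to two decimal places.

The stratified and pooled comparisons disagree (Diet H wins within each starting body condition; Diet B wins overall), so the answer turns on the causal role of starting body condition.
Starting body condition satisfies the back-door criterion: it is not a descendant of the diet, and it blocks the spurious path from diet to outcome. Adjusting for it (i.e., using the within-starting body condition rates) gives the causal effect.
Standardising Diet H to the population starting body condition mix: 0.333·46/53 + 0.333·109/240 + 0.333·122/427 = 0.536.

0.54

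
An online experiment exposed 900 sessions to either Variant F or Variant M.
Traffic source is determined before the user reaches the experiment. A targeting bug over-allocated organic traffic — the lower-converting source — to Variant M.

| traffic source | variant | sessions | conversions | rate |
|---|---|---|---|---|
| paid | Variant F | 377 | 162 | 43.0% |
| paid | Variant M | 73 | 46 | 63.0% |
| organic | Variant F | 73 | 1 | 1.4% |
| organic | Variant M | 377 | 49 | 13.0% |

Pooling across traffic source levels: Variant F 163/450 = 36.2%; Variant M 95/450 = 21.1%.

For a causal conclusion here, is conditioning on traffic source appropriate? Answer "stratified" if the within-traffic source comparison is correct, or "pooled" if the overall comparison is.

The imbalance in traffic source arose from how sessions were allocated, not from anything the variant did; and traffic source independently affects the outcome. The pooled gap is confounded — condition on traffic source.
Within each level — paid: 43.0% vs 63.0%; organic: 1.4% vs 13.0% — Variant M is higher every time.

stratified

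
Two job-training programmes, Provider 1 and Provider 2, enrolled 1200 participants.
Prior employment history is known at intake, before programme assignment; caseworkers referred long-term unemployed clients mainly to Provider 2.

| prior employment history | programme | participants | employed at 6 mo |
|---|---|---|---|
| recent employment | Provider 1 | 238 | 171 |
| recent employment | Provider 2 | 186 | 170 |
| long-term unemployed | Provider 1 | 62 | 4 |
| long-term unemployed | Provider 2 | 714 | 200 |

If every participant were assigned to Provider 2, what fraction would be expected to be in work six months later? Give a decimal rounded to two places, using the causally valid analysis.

The prior employment history-specific comparison favours Provider 2 throughout, but the pooled figures favour Provider 1. The question is whether to condition on prior employment history.
The imbalance in prior employment history arose from how participants were allocated, not from anything the programme did; and prior employment history independently affects the outcome. The pooled gap is confounded — condition on prior employment history.
Standardising Provider 2 to the population prior employment history mix: 0.353·170/186 + 0.647·200/714 = 0.504.

0.50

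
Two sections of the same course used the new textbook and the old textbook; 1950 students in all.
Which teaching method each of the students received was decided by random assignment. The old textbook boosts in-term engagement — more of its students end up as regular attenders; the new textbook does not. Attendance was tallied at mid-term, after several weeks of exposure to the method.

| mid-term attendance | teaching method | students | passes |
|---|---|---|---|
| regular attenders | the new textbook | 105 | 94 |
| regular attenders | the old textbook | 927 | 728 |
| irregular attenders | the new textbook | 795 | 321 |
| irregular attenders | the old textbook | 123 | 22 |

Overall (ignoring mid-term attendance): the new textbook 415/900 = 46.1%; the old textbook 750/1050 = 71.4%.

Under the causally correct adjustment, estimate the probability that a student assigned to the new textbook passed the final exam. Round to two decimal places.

0.46

Stratifying would compare teaching methods among students the teaching methods themselves sorted into mid-term attendance groups — a form of selection on an intermediate. The unconditioned pooled rates give the total causal effect.
So P(outcome | do(the new textbook)) is just the pooled rate for the new textbook: 415/900 = 0.461.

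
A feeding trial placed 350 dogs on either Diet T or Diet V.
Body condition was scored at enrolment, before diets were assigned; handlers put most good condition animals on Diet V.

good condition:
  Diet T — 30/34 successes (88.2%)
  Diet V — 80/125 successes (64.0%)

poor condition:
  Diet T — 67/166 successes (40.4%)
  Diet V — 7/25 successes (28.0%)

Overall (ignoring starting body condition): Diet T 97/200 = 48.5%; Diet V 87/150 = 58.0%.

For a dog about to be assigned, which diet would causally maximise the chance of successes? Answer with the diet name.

Diet T

The stratified and pooled comparisons disagree (Diet T wins within each starting body condition; Diet V wins overall), so the answer turns on the causal role of starting body condition.
Starting body condition differs across diets for reasons unrelated to any effect of the diet itself, and it separately predicts the outcome — a classic confounder. We must compare within starting body condition levels.
Within each level — good condition: 88.2% vs 64.0%; poor condition: 40.4% vs 28.0% — Diet T is higher every time.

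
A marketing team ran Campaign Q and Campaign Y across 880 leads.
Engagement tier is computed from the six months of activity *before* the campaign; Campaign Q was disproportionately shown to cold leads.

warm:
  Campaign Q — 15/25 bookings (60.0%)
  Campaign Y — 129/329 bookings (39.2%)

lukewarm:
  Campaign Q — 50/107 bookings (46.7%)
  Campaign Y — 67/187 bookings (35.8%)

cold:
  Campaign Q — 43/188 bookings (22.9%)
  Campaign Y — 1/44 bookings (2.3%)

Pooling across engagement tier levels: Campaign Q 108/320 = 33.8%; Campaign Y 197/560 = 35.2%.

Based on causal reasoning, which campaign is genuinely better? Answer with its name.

Campaign Q

Since engagement tier is a pre-existing factor (not a product of the campaign) and it affects the outcome on its own, it is a confounder. The stratified rates, not the pooled rate, identify the causal effect.
Within each level — warm: 60.0% vs 39.2%; lukewarm: 46.7% vs 35.8%; cold: 22.9% vs 2.3% — Campaign Q is higher every time.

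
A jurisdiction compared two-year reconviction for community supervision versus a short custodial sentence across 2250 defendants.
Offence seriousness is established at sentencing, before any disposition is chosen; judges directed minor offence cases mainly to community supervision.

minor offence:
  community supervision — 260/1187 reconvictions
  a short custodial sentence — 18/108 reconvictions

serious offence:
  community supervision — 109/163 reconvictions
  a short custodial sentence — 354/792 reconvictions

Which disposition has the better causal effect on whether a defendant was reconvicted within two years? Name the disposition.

a short custodial sentence

The offence seriousness-specific comparison favours a short custodial sentence throughout, but the pooled figures favour community supervision. The question is whether to condition on offence seriousness.
Offence seriousness differs across dispositions for reasons unrelated to any effect of the disposition itself, and it separately predicts the outcome — a classic confounder. We must compare within offence seriousness levels.
Within each level — minor offence: 21.9% vs 16.7%; serious offence: 66.9% vs 44.7% — a short custodial sentence is lower every time.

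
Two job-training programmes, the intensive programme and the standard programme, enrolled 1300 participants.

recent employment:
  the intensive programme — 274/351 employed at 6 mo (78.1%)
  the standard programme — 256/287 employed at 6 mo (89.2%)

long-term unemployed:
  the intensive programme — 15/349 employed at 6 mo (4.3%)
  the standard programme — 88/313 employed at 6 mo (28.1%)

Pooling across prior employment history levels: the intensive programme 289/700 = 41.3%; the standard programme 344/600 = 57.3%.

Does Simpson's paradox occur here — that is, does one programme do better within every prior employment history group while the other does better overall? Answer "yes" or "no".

Within each prior employment history level (recent employment 78.1% vs 89.2%; long-term unemployed 4.3% vs 28.1%), the standard programme has the higher rate every time. Pooled: 41.3% vs 57.3% — the standard programme has the higher rate overall. They agree.

no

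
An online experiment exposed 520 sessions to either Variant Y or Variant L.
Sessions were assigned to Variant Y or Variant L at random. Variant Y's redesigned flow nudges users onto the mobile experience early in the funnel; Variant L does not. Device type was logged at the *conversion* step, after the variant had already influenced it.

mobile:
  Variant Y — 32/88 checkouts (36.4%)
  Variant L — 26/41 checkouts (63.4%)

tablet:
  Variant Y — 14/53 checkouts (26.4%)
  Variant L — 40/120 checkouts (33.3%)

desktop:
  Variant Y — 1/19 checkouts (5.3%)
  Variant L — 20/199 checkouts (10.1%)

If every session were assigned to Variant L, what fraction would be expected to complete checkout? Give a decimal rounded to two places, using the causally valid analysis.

0.24

The stratified and pooled comparisons disagree (Variant L wins within each device type; Variant Y wins overall), so the answer turns on the causal role of device type.
The distribution of device type is itself part of what the variant does — it is an intermediate outcome. Holding it fixed would remove that part of the effect; the total effect is the pooled difference.
So P(outcome | do(Variant L)) is just the pooled rate for Variant L: 86/360 = 0.239.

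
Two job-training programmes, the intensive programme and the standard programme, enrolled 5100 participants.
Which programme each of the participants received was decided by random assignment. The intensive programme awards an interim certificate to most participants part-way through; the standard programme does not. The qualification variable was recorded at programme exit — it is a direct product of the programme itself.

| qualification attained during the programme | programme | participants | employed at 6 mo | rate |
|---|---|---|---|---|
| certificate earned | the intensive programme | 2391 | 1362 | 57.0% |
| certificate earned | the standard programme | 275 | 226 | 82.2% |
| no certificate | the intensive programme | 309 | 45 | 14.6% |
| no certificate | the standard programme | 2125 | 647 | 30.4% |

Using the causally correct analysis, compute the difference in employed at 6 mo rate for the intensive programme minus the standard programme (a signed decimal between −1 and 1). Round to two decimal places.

+0.16

Qualification attained during the programme lies on the pathway programme → qualification attained during the programme → outcome, so adjusting for it blocks the indirect effect. For the total causal effect of programme, use the unadjusted pooled rates.
The causal difference is the pooled difference: 0.521 − 0.364 = +0.157.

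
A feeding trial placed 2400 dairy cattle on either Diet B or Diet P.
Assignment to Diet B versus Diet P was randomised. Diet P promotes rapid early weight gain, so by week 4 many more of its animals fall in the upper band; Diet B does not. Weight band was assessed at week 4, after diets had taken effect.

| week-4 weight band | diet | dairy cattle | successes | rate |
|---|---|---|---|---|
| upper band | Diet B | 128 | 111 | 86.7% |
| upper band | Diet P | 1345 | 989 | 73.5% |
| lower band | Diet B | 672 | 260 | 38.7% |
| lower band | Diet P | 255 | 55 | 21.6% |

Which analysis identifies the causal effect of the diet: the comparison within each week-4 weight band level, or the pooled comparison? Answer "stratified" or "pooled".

The distribution of week-4 weight band is itself part of what the diet does — it is an intermediate outcome. Holding it fixed would remove that part of the effect; the total effect is the pooled difference.
Pooled: Diet B 46.4% vs Diet P 65.2%; Diet P is higher overall.

pooled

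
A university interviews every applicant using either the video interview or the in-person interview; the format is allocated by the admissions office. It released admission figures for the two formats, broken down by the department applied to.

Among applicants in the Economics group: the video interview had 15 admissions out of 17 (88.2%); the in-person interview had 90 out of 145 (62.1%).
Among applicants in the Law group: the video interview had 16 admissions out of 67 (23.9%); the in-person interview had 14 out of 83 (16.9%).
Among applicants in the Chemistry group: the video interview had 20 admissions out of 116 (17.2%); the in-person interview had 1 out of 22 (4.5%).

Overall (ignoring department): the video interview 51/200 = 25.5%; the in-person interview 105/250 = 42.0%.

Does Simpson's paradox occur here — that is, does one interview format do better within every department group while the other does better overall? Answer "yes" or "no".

Within each department level (Economics 88.2% vs 62.1%; Law 23.9% vs 16.9%; Chemistry 17.2% vs 4.5%), the video interview has the higher rate every time. Pooled: 25.5% vs 42.0% — the in-person interview has the higher rate overall. The two comparisons disagree.

yes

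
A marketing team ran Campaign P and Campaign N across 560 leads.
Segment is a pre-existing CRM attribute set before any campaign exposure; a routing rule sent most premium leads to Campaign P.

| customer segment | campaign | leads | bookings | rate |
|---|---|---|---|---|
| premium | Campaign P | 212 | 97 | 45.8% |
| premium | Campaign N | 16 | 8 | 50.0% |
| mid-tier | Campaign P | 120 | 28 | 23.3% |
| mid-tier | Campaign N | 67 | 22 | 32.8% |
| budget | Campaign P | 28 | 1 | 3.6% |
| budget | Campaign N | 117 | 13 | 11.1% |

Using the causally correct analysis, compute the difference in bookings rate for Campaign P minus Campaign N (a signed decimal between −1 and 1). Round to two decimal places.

-0.07

Campaign N is higher inside every customer segment stratum but Campaign P is higher in aggregate. Whether to stratify depends on how customer segment relates to the campaign.
Since customer segment is a pre-existing factor (not a product of the campaign) and it affects the outcome on its own, it is a confounder. The stratified rates, not the pooled rate, identify the causal effect.
Adjusting over the population distribution of customer segment: 0.407·(0.458−0.500) + 0.334·(0.233−0.328) + 0.259·(0.036−0.111) = -0.069.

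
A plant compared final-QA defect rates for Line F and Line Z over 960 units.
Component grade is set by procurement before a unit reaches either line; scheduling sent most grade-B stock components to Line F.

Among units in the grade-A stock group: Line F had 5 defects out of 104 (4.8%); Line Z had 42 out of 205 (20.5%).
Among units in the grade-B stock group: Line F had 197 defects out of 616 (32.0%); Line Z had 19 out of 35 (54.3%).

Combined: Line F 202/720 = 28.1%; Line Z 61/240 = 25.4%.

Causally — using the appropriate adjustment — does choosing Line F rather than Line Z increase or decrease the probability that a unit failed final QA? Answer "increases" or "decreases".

decreases

Since component grade is a pre-existing factor (not a product of the line) and it affects the outcome on its own, it is a confounder. The stratified rates, not the pooled rate, identify the causal effect.
Within each level — grade-A stock: 4.8% vs 20.5%; grade-B stock: 32.0% vs 54.3% — Line F is lower every time.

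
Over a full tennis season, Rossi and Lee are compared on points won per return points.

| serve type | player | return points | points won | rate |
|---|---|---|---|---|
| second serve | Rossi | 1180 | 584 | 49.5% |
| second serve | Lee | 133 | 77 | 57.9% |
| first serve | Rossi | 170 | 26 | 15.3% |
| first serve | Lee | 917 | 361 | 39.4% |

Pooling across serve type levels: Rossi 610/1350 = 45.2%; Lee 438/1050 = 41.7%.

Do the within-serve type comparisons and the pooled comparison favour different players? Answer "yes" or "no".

Within each serve type level (second serve 49.5% vs 57.9%; first serve 15.3% vs 39.4%), Lee has the higher rate every time. Pooled: 45.2% vs 41.7% — Rossi has the higher rate overall. The two comparisons disagree.

yes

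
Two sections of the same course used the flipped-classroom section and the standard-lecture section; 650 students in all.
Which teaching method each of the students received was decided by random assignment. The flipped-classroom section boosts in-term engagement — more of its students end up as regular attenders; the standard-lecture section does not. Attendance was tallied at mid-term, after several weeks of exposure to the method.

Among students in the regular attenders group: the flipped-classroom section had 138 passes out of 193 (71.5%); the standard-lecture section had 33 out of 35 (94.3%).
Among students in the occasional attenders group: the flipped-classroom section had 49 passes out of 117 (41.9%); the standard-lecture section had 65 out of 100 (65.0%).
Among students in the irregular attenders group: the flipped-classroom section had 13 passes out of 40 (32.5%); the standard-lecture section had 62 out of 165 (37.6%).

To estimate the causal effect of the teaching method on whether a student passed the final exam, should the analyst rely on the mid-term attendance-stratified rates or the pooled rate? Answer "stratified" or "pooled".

the standard-lecture section is higher inside every mid-term attendance stratum but the flipped-classroom section is higher in aggregate. Whether to stratify depends on how mid-term attendance relates to the teaching method.
The distribution of mid-term attendance is itself part of what the teaching method does — it is an intermediate outcome. Holding it fixed would remove that part of the effect; the total effect is the pooled difference.
Pooled: the flipped-classroom section 57.1% vs the standard-lecture section 53.3%; the flipped-classroom section is higher overall.

pooled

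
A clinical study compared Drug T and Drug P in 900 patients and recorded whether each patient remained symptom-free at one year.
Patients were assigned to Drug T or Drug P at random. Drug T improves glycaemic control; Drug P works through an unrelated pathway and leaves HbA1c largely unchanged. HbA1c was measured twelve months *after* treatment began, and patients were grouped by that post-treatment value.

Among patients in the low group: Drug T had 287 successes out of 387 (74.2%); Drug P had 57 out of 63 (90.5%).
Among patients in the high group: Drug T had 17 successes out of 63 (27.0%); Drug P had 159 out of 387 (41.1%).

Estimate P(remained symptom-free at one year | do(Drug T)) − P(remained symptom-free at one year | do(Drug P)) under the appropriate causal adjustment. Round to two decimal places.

Because the drug influences HbA1c, HbA1c is a post-treatment mediator, not a confounder. Stratifying on it would bias the estimate; the causal effect is the crude pooled difference.
The causal difference is the pooled difference: 0.676 − 0.480 = +0.196.

+0.20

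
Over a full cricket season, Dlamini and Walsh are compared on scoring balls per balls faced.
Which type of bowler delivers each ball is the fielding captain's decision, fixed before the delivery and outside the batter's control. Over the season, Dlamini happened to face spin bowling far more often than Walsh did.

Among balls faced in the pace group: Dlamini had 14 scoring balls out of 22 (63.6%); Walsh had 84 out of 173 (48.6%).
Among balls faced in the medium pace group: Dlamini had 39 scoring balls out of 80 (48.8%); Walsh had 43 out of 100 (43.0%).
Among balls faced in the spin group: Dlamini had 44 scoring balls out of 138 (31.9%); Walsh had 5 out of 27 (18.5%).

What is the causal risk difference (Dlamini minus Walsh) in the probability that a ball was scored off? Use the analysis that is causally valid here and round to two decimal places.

Here bowling type is a common cause — it drives both which player a case falls under and the outcome. The crude comparison mixes populations; the stratum-specific rates are the causally relevant ones.
Adjusting over the population distribution of bowling type: 0.361·(0.636−0.486) + 0.333·(0.487−0.430) + 0.306·(0.319−0.185) = +0.114.

+0.11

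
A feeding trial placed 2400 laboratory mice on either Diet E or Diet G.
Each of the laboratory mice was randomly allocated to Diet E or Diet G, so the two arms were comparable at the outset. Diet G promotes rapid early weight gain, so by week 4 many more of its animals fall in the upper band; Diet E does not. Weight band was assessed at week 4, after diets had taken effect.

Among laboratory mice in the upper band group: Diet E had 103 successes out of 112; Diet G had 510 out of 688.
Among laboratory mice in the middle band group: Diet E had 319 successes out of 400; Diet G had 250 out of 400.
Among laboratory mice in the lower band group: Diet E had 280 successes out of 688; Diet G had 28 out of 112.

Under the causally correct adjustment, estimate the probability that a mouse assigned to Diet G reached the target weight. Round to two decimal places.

Week-4 weight band is downstream of the diet. One should not condition on a consequence of treatment, so the overall rates are the right comparison.
So P(outcome | do(Diet G)) is just the pooled rate for Diet G: 788/1200 = 0.657.

0.66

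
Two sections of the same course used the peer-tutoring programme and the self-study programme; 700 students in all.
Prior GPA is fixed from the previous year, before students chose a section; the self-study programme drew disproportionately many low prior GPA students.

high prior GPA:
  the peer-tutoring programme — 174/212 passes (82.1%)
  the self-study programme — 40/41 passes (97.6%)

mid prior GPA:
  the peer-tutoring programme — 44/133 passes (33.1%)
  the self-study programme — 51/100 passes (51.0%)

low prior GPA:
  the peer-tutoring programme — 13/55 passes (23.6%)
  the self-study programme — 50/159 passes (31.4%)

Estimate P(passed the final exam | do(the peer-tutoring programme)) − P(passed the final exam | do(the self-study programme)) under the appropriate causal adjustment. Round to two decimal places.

Since prior GPA band is a pre-existing factor (not a product of the teaching method) and it affects the outcome on its own, it is a confounder. The stratified rates, not the pooled rate, identify the causal effect.
Adjusting over the population distribution of prior GPA band: 0.361·(0.821−0.976) + 0.333·(0.331−0.510) + 0.306·(0.236−0.314) = -0.139.

-0.14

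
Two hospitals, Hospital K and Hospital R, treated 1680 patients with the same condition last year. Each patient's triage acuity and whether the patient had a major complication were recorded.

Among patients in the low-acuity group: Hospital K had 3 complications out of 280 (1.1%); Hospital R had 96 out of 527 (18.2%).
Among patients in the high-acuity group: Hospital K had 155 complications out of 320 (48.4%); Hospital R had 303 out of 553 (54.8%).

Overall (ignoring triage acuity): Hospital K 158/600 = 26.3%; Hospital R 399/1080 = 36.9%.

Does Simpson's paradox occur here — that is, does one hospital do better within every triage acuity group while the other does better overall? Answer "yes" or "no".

no

Within each triage acuity level (low-acuity 1.1% vs 18.2%; high-acuity 48.4% vs 54.8%), Hospital K has the lower rate every time. Pooled: 26.3% vs 36.9% — Hospital K has the lower rate overall. They agree.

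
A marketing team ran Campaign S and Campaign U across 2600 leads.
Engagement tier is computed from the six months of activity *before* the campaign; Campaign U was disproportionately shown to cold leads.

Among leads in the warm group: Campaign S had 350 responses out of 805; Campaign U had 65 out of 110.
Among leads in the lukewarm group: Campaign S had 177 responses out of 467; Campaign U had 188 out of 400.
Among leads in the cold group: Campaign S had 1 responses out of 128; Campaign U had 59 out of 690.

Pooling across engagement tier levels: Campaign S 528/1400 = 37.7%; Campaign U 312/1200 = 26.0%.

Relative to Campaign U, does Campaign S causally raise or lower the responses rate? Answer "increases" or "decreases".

decreases

Engagement tier satisfies the back-door criterion: it is not a descendant of the campaign, and it blocks the spurious path from campaign to outcome. Adjusting for it (i.e., using the within-engagement tier rates) gives the causal effect.
Within each level — warm: 43.5% vs 59.1%; lukewarm: 37.9% vs 47.0%; cold: 0.8% vs 8.6% — Campaign U is higher every time.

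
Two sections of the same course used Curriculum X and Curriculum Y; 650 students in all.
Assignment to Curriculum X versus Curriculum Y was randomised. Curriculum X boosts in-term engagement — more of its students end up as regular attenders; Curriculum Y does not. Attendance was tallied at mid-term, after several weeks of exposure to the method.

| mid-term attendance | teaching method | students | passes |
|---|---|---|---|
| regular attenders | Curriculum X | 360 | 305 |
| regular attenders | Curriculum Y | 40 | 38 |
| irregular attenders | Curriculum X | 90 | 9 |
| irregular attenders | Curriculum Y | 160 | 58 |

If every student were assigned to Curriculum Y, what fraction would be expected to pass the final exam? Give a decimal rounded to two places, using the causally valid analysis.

0.48

Within every mid-term attendance level Curriculum Y has the higher rate, yet pooled Curriculum X does — Simpson's reversal.
Mid-term attendance here is a post-treatment variable shaped by the teaching method; conditioning on it would introduce bias rather than remove it. The overall comparison is the causal one.
So P(outcome | do(Curriculum Y)) is just the pooled rate for Curriculum Y: 96/200 = 0.480.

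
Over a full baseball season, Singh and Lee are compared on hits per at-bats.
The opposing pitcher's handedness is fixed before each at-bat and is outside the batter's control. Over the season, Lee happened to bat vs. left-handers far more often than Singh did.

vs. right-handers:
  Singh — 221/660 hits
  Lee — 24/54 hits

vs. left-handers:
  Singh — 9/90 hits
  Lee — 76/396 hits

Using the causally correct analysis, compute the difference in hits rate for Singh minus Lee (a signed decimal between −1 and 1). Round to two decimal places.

The imbalance in pitcher handedness arose from how at-bats were allocated, not from anything the player did; and pitcher handedness independently affects the outcome. The pooled gap is confounded — condition on pitcher handedness.
Adjusting over the population distribution of pitcher handedness: 0.595·(0.335−0.444) + 0.405·(0.100−0.192) = -0.102.

-0.10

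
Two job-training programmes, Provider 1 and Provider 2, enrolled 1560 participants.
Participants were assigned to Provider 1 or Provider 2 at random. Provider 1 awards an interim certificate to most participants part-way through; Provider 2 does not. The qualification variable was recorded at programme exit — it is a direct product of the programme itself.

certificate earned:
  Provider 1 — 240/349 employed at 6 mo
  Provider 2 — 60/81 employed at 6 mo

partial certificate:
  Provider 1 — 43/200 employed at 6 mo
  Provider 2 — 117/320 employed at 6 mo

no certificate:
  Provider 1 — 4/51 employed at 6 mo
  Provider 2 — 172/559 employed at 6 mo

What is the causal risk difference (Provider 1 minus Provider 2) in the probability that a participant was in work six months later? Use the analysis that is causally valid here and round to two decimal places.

+0.11

Within every qualification attained during the programme level Provider 2 has the higher rate, yet pooled Provider 1 does — Simpson's reversal.
Qualification attained during the programme here is a post-treatment variable shaped by the programme; conditioning on it would introduce bias rather than remove it. The overall comparison is the causal one.
The causal difference is the pooled difference: 0.478 − 0.364 = +0.115.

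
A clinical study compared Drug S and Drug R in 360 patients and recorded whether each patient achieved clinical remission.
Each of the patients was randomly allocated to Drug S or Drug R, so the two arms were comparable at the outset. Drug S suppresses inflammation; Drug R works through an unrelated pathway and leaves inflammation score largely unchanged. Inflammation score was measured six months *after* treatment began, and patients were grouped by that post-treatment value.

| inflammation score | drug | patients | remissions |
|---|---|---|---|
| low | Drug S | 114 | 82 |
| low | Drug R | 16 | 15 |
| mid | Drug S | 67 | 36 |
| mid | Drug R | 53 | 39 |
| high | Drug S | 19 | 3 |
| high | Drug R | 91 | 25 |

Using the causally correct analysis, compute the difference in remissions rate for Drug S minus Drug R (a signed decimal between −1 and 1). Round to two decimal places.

Inflammation score lies on the pathway drug → inflammation score → outcome, so adjusting for it blocks the indirect effect. For the total causal effect of drug, use the unadjusted pooled rates.
The causal difference is the pooled difference: 0.605 − 0.494 = +0.111.

+0.11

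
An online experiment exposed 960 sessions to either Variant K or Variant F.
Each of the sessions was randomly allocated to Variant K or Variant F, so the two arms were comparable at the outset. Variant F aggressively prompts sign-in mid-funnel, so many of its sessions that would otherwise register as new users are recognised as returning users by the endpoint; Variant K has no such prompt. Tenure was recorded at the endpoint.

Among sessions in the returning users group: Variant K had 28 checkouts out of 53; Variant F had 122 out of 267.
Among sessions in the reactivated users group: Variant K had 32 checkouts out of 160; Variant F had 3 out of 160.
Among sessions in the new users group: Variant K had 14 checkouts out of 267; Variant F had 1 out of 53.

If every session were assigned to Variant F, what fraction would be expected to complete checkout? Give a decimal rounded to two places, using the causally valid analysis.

0.26

The distribution of user tenure is itself part of what the variant does — it is an intermediate outcome. Holding it fixed would remove that part of the effect; the total effect is the pooled difference.
So P(outcome | do(Variant F)) is just the pooled rate for Variant F: 126/480 = 0.263.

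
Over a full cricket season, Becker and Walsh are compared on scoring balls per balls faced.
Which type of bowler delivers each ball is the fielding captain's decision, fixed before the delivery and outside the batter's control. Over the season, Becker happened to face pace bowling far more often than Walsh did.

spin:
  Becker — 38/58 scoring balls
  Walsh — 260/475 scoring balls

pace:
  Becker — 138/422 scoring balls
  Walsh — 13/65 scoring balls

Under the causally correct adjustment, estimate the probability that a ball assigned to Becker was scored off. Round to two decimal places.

Here bowling type is a common cause — it drives both which player a case falls under and the outcome. The crude comparison mixes populations; the stratum-specific rates are the causally relevant ones.
Standardising Becker to the population bowling type mix: 0.523·38/58 + 0.477·138/422 = 0.498.

0.50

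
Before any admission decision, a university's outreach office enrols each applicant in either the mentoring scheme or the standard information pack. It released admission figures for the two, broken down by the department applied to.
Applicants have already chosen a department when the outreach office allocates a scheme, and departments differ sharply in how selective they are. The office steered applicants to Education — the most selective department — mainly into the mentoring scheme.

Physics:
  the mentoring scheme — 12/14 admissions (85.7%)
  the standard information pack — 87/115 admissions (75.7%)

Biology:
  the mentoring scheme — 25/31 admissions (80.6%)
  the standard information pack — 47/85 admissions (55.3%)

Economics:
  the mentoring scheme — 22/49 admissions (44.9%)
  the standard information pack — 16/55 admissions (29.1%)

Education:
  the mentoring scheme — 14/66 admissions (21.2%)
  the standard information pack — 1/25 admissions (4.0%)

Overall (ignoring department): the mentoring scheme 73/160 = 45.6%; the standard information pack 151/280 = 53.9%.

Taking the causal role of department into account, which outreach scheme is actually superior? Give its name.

The stratified and pooled comparisons disagree (the mentoring scheme wins within each department; the standard information pack wins overall), so the answer turns on the causal role of department.
Since department is a pre-existing factor (not a product of the outreach scheme) and it affects the outcome on its own, it is a confounder. The stratified rates, not the pooled rate, identify the causal effect.
Within each level — Physics: 85.7% vs 75.7%; Biology: 80.6% vs 55.3%; Economics: 44.9% vs 29.1%; Education: 21.2% vs 4.0% — the mentoring scheme is higher every time.

the mentoring scheme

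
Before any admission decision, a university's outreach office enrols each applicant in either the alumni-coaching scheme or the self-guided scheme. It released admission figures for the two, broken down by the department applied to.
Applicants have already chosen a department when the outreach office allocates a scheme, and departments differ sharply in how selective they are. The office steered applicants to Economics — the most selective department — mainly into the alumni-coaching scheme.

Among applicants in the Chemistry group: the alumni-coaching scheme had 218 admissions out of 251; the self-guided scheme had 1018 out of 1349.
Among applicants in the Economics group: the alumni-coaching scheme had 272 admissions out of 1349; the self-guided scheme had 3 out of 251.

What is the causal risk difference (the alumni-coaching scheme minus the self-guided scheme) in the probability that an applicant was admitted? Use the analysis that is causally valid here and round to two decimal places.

+0.15

Nothing the outreach scheme does changes department; the imbalance is an allocation artefact. With department also predicting the outcome, the pooled figure is confounded, and the within-stratum comparison is the causal one.
Adjusting over the population distribution of department: 0.500·(0.869−0.755) + 0.500·(0.202−0.012) = +0.152.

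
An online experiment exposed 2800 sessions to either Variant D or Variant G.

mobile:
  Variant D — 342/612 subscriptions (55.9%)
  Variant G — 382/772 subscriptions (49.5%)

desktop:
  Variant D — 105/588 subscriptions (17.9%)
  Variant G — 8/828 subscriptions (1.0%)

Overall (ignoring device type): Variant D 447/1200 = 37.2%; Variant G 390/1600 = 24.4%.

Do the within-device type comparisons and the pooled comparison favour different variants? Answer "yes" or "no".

Within each device type level (mobile 55.9% vs 49.5%; desktop 17.9% vs 1.0%), Variant D has the higher rate every time. Pooled: 37.2% vs 24.4% — Variant D has the higher rate overall. They agree.

no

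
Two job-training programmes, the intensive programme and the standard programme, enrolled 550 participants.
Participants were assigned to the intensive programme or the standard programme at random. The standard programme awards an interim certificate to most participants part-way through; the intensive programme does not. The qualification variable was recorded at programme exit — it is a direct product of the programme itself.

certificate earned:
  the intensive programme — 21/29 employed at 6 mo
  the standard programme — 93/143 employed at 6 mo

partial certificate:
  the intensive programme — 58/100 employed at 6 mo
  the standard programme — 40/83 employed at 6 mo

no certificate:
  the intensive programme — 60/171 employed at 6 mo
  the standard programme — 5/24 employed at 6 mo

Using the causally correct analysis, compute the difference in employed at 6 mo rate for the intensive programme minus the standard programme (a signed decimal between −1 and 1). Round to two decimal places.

-0.09

Qualification attained during the programme is recorded after the programme and is itself shifted by it — it sits on the causal path from programme to outcome. Conditioning on a mediator would strip out part of the effect we want; the pooled comparison gives the total causal effect.
The causal difference is the pooled difference: 0.463 − 0.552 = -0.089.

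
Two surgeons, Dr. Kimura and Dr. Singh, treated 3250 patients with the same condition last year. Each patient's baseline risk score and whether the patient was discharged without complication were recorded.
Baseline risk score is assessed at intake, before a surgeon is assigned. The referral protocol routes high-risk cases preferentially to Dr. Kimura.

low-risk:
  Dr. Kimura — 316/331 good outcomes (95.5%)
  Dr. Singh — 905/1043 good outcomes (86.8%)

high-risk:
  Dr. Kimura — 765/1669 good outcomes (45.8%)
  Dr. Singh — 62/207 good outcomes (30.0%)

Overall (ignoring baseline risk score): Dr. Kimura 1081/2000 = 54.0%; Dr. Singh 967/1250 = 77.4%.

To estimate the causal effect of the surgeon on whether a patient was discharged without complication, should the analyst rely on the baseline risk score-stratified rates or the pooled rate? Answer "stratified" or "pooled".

stratified

The stratified and pooled comparisons disagree (Dr. Kimura wins within each baseline risk score; Dr. Singh wins overall), so the answer turns on the causal role of baseline risk score.
Baseline risk score satisfies the back-door criterion: it is not a descendant of the surgeon, and it blocks the spurious path from surgeon to outcome. Adjusting for it (i.e., using the within-baseline risk score rates) gives the causal effect.
Within each level — low-risk: 95.5% vs 86.8%; high-risk: 45.8% vs 30.0% — Dr. Kimura is higher every time.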